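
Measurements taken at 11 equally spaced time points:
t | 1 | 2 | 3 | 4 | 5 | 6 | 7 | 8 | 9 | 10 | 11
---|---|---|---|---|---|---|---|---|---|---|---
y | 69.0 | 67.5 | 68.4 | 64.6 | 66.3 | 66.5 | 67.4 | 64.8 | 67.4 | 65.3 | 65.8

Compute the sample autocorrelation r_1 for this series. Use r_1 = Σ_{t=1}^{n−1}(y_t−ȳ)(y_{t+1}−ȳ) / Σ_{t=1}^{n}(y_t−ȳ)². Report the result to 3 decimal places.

-0.102

Mean ȳ = (69.0 + 67.5 + 68.4 + 64.6 + 66.3 + 66.5 + 67.4 + 64.8 + 67.4 + 65.3 + 65.8)/11 = 66.6364
Numerator Σ_{t=1}^{10}(y_t−ȳ)(y_{t+1}−ȳ) = -2.1077
Denominator Σ(y_t−ȳ)² = 20.7455
r_1 = -2.1077 / 20.7455 = -0.102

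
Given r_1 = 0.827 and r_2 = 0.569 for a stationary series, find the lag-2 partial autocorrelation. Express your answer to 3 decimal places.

φ_{22} = (r_2 − r_1²) / (1 − r_1²)
r_1² = (0.827)² = 0.683929
Numerator = 0.569 − 0.6839 = -0.1149; denominator = 1 − 0.6839 = 0.3161
φ_{22} = -0.1149 / 0.3161 = -0.364

-0.364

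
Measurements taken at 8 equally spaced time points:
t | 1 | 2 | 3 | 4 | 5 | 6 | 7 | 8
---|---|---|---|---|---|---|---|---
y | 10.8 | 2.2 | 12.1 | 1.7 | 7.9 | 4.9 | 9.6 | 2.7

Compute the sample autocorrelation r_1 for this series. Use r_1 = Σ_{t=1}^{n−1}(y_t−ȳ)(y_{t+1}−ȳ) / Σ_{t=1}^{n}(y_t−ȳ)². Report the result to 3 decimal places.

Mean ȳ = (10.8 + 2.2 + 12.1 + 1.7 + 7.9 + 4.9 + 9.6 + 2.7)/8 = 6.4875
Deviations from mean: 4.3125, -4.2875, 5.6125, -4.7875, 1.4125, -1.5875, 3.1125, -3.7875
Numerator Σ_{t=1}^{7}(y_t−ȳ)(y_{t+1}−ȳ) = -95.1577
Denominator Σ(y_t−ȳ)² = 119.9488
r_1 = -95.1577 / 119.9488 = -0.793

-0.793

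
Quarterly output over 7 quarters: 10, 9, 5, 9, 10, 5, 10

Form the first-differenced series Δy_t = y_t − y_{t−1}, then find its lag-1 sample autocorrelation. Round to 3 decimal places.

-0.452

First differences Δy: -1, -4, 4, 1, -5, 5
Mean of differences = 0.0000
Numerator Σ(Δy_t−Δȳ)(Δy_{t+1}−Δȳ) = -38.0000
Denominator Σ(Δy_t−Δȳ)² = 84.0000
r_1(Δy) = -38.0000 / 84.0000 = -0.452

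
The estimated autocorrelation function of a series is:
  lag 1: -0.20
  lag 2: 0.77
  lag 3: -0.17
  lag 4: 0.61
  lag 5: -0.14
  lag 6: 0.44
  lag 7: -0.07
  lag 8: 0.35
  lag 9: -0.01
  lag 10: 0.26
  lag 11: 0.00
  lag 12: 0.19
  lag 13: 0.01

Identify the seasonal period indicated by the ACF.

The largest autocorrelation is r_2 = 0.77, with weaker echoes at lags 4 (0.61), 6 (0.44), 8 (0.35), 10 (0.26) and 12 (0.19); the remaining lags stay at or below 0.01.
The dominant spike at lag 2 indicates a seasonal period of 2.

2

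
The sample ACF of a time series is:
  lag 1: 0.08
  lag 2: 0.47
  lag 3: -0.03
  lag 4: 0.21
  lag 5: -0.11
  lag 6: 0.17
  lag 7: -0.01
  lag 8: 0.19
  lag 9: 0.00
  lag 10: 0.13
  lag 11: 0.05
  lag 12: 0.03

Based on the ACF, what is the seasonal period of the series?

2

The largest autocorrelation is r_2 = 0.47, with weaker echoes at lags 4 (0.21), 6 (0.17) and 8 (0.19); the remaining lags stay at or below 0.13.
The dominant spike at lag 2 indicates a seasonal period of 2.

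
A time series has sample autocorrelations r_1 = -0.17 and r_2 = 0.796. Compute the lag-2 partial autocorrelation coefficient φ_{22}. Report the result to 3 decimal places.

0.790

φ_{22} = (r_2 − r_1²) / (1 − r_1²)
r_1² = (-0.17)² = 0.0289
Numerator = 0.796 − 0.0289 = 0.7671; denominator = 1 − 0.0289 = 0.9711
φ_{22} = 0.7671 / 0.9711 = 0.790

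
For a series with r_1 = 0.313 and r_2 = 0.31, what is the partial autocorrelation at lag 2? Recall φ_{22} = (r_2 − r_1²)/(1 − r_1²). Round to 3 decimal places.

φ_{22} = (r_2 − r_1²) / (1 − r_1²)
r_1² = (0.313)² = 0.097969
Numerator = 0.31 − 0.0980 = 0.2120; denominator = 1 − 0.0980 = 0.9020
φ_{22} = 0.2120 / 0.9020 = 0.235

0.235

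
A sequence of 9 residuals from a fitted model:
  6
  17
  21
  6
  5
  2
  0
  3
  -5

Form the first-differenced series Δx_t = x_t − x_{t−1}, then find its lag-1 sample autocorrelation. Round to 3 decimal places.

-0.099

First differences Δx: 11, 4, -15, -1, -3, -2, 3, -8
Mean of differences = -1.3750
Numerator Σ(Δx_t−Δx̄)(Δx_{t+1}−Δx̄) = -43.1406
Denominator Σ(Δx_t−Δx̄)² = 433.8750
r_1(Δx) = -43.1406 / 433.8750 = -0.099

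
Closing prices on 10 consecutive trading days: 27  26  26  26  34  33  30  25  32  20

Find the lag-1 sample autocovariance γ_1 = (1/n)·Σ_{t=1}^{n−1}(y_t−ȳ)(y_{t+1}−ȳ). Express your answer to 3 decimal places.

-1.121

Mean ȳ = (27 + 26 + 26 + 26 + 34 + 33 + 30 + 25 + 32 + 20)/10 = 27.9000
Σ_{t=1}^{9}(y_t−ȳ)(y_{t+1}−ȳ) = -11.2100
γ_1 = -11.2100 / 10 = -1.121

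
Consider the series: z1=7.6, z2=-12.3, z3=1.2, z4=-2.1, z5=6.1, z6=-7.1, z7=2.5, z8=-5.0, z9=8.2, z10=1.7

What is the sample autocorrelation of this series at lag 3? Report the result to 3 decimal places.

Mean z̄ = (7.6 − 12.3 + 1.2 − 2.1 + 6.1 − 7.1 + 2.5 − 5.0 + 8.2 + 1.7)/10 = 0.0800
Σ(z_t−z̄)(z_{t+3}−z̄) = (-16.3936) + (-74.5276) + (-8.0416) + (-5.2756) + (-30.5816) + (-58.3016) + (3.9204) = -189.2012
Denominator Σ(z_t−z̄)² = 403.8360
r_3 = -189.2012 / 403.8360 = -0.469

-0.469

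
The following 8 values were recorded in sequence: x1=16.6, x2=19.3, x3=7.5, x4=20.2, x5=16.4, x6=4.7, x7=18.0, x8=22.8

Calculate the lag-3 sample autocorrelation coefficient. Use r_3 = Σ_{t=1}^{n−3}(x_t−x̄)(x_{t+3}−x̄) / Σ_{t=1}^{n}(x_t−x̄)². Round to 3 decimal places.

Mean x̄ = (16.6 + 19.3 + 7.5 + 20.2 + 16.4 + 4.7 + 18.0 + 22.8)/8 = 15.6875
Numerator Σ_{t=1}^{5}(x_t−x̄)(x_{t+3}−x̄) = 112.1545
Denominator Σ(x_t−x̄)² = 278.4488
r_3 = 112.1545 / 278.4488 = 0.403

0.403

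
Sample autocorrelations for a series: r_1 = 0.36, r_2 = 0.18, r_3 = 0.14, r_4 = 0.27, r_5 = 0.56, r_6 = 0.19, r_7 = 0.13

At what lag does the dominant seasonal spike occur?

5

The largest autocorrelation is r_5 = 0.56; the remaining lags stay at or below 0.36. The elevated value at lag 1 (0.36), dropping to 0.18 at lag 2, reflects decaying short-term dependence rather than seasonality.
The dominant spike at lag 5 indicates a seasonal period of 5.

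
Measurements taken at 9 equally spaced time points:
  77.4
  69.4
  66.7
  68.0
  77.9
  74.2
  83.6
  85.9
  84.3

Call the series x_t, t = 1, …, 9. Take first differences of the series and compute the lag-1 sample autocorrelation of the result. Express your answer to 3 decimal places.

First differences Δx: -8.0, -2.7, 1.3, 9.9, -3.7, 9.4, 2.3, -1.6
Mean of differences = 0.8625
Numerator Σ(Δx_t−Δx̄)(Δx_{t+1}−Δx̄) = -37.4852
Denominator Σ(Δx_t−Δx̄)² = 274.9388
r_1(Δx) = -37.4852 / 274.9388 = -0.136

-0.136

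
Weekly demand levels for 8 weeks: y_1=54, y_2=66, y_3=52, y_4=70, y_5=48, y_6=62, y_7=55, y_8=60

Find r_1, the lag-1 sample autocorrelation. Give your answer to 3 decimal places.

Mean ȳ = (54 + 66 + 52 + 70 + 48 + 62 + 55 + 60)/8 = 58.3750
Numerator Σ_{t=1}^{7}(y_t−ȳ)(y_{t+1}−ȳ) = -332.0156
Denominator Σ(y_t−ȳ)² = 387.8750
r_1 = -332.0156 / 387.8750 = -0.856

-0.856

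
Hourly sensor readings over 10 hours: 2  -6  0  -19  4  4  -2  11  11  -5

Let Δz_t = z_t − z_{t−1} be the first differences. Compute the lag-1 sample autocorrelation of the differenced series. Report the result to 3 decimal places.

First differences Δz: -8, 6, -19, 23, 0, -6, 13, 0, -16
Mean of differences = -0.7778
Numerator Σ(Δz_t−Δz̄)(Δz_{t+1}−Δz̄) = -664.3827
Denominator Σ(Δz_t−Δz̄)² = 1445.5556
r_1(Δz) = -664.3827 / 1445.5556 = -0.460

-0.460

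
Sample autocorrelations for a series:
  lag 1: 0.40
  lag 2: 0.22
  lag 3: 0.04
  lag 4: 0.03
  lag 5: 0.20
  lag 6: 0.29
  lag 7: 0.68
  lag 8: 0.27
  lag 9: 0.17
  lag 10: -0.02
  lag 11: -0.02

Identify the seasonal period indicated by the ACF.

The largest autocorrelation is r_7 = 0.68; the remaining lags stay at or below 0.40. The elevated value at lag 1 (0.40), dropping to 0.22 at lag 2, reflects decaying short-term dependence rather than seasonality.
The dominant spike at lag 7 indicates a seasonal period of 7.

7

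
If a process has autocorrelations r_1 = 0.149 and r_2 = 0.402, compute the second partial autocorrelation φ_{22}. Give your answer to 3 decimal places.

0.388

φ_{22} = (r_2 − r_1²) / (1 − r_1²)
r_1² = (0.149)² = 0.022201
Numerator = 0.402 − 0.0222 = 0.3798; denominator = 1 − 0.0222 = 0.9778
φ_{22} = 0.3798 / 0.9778 = 0.388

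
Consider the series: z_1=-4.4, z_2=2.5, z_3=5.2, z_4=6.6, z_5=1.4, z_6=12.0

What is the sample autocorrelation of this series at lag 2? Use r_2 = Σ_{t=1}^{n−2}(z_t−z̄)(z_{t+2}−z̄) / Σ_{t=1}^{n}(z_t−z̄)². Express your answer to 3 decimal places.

0.027

Mean z̄ = (-4.4 + 2.5 + 5.2 + 6.6 + 1.4 + 12.0)/6 = 3.8833
Deviations from mean: -8.2833, -1.3833, 1.3167, 2.7167, -2.4833, 8.1167
Σ(z_t−z̄)(z_{t+2}−z̄) = (-10.9064) + (-3.7581) + (-3.2697) + (22.0503) = 4.1161
Denominator Σ(z_t−z̄)² = 151.6883
r_2 = 4.1161 / 151.6883 = 0.027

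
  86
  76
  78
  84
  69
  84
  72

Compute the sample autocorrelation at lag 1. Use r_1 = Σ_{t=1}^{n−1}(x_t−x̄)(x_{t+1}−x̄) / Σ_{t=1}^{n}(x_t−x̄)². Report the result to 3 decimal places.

Mean x̄ = (86 + 76 + 78 + 84 + 69 + 84 + 72)/7 = 78.4286
Deviations from mean: 7.5714, -2.4286, -0.4286, 5.5714, -9.4286, 5.5714, -6.4286
Numerator Σ_{t=1}^{6}(x_t−x̄)(x_{t+1}−x̄) = -160.6122
Denominator Σ(x_t−x̄)² = 255.7143
r_1 = -160.6122 / 255.7143 = -0.628

-0.628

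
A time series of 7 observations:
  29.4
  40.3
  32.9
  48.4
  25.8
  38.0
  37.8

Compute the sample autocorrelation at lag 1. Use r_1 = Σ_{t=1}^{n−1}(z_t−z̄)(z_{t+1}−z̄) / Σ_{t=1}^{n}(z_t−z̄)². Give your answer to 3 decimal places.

Mean z̄ = (29.4 + 40.3 + 32.9 + 48.4 + 25.8 + 38.0 + 37.8)/7 = 36.0857
Deviations from mean: -6.6857, 4.2143, -3.1857, 12.3143, -10.2857, 1.9143, 1.7143
Σ(z_t−z̄)(z_{t+1}−z̄) = (-28.1755) + (-13.4255) + (-39.2298) + (-126.6612) + (-19.6898) + (3.2816) = -223.9002
Denominator Σ(z_t−z̄)² = 336.6486
r_1 = -223.9002 / 336.6486 = -0.665

-0.665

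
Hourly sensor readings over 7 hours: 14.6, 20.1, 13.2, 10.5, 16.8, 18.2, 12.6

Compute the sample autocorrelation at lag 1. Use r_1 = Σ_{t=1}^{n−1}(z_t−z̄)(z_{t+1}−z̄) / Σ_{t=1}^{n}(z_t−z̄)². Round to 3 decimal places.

Mean z̄ = (14.6 + 20.1 + 13.2 + 10.5 + 16.8 + 18.2 + 12.6)/7 = 15.1429
Deviations from mean: -0.5429, 4.9571, -1.9429, -4.6429, 1.6571, 3.0571, -2.5429
Numerator Σ_{t=1}^{6}(z_t−z̄)(z_{t+1}−z̄) = -13.7033
Denominator Σ(z_t−z̄)² = 68.7571
r_1 = -13.7033 / 68.7571 = -0.199

-0.199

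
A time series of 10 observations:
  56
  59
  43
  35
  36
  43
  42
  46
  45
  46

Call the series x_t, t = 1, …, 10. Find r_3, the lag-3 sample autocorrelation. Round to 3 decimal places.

Mean x̄ = (56 + 59 + 43 + 35 + 36 + 43 + 42 + 46 + 45 + 46)/10 = 45.1000
Numerator Σ_{t=1}^{7}(x_t−x̄)(x_{t+3}−x̄) = -211.6300
Denominator Σ(x_t−x̄)² = 516.9000
r_3 = -211.6300 / 516.9000 = -0.409

-0.409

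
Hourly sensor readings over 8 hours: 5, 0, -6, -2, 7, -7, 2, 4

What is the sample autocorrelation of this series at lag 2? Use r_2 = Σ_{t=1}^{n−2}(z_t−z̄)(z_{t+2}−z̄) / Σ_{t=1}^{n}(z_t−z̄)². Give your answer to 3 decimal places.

-0.381

Mean z̄ = (5 + 0 − 6 − 2 + 7 − 7 + 2 + 4)/8 = 0.3750
Deviations from mean: 4.6250, -0.3750, -6.3750, -2.3750, 6.6250, -7.3750, 1.6250, 3.6250
Σ(z_t−z̄)(z_{t+2}−z̄) = (-29.4844) + (0.8906) + (-42.2344) + (17.5156) + (10.7656) + (-26.7344) = -69.2813
Denominator Σ(z_t−z̄)² = 181.8750
r_2 = -69.2813 / 181.8750 = -0.381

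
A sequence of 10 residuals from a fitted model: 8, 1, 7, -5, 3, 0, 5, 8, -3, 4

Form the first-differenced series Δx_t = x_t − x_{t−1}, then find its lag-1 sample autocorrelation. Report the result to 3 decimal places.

-0.686

First differences Δx: -7, 6, -12, 8, -3, 5, 3, -11, 7
Mean of differences = -0.4444
Numerator Σ(Δx_t−Δx̄)(Δx_{t+1}−Δx̄) = -345.9753
Denominator Σ(Δx_t−Δx̄)² = 504.2222
r_1(Δx) = -345.9753 / 504.2222 = -0.686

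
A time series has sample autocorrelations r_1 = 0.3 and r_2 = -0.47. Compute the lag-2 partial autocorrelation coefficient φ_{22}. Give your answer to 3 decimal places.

-0.615

φ_{22} = (r_2 − r_1²) / (1 − r_1²)
r_1² = (0.3)² = 0.09
Numerator = -0.47 − 0.0900 = -0.5600; denominator = 1 − 0.0900 = 0.9100
φ_{22} = -0.5600 / 0.9100 = -0.615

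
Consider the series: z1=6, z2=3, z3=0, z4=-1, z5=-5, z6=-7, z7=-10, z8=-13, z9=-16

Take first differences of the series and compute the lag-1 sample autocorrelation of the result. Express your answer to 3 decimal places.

First differences Δz: -3, -3, -1, -4, -2, -3, -3, -3
Mean of differences = -2.7500
Numerator Σ(Δz_t−Δz̄)(Δz_{t+1}−Δz̄) = -3.5625
Denominator Σ(Δz_t−Δz̄)² = 5.5000
r_1(Δz) = -3.5625 / 5.5000 = -0.648

-0.648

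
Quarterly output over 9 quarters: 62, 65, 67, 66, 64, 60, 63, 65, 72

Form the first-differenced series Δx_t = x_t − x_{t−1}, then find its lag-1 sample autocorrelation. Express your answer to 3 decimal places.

0.245

First differences Δx: 3, 2, -1, -2, -4, 3, 2, 7
Mean of differences = 1.2500
Numerator Σ(Δx_t−Δx̄)(Δx_{t+1}−Δx̄) = 20.4375
Denominator Σ(Δx_t−Δx̄)² = 83.5000
r_1(Δx) = 20.4375 / 83.5000 = 0.245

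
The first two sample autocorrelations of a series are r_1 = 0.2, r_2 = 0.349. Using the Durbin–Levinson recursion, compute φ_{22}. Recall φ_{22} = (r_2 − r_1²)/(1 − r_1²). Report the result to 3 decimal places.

φ_{22} = (r_2 − r_1²) / (1 − r_1²)
r_1² = (0.2)² = 0.04
Numerator = 0.349 − 0.0400 = 0.3090; denominator = 1 − 0.0400 = 0.9600
φ_{22} = 0.3090 / 0.9600 = 0.322

0.322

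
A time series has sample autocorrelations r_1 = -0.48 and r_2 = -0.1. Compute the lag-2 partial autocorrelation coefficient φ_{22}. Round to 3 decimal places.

-0.429

φ_{22} = (r_2 − r_1²) / (1 − r_1²)
r_1² = (-0.48)² = 0.2304
Numerator = -0.1 − 0.2304 = -0.3304; denominator = 1 − 0.2304 = 0.7696
φ_{22} = -0.3304 / 0.7696 = -0.429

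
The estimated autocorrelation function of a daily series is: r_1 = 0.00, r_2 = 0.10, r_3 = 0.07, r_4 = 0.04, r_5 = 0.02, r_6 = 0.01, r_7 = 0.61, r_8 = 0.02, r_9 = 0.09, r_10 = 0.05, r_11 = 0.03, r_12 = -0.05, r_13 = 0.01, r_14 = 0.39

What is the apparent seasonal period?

7

The largest autocorrelation is r_7 = 0.61, with a weaker echo at lag 14 (0.39); the remaining lags stay at or below 0.10.
The dominant spike at lag 7 indicates a seasonal period of 7.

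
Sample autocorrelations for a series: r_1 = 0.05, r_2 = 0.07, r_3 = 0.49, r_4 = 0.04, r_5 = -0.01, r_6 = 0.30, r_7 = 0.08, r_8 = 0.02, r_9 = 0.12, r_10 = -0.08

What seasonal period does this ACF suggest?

The largest autocorrelation is r_3 = 0.49, with a weaker echo at lag 6 (0.30); the remaining lags stay at or below 0.12.
The dominant spike at lag 3 indicates a seasonal period of 3.

3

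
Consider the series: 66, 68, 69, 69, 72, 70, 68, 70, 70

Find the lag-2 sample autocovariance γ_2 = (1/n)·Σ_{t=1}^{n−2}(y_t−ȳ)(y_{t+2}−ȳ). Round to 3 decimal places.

-0.373

Mean ȳ = (66 + 68 + 69 + 69 + 72 + 70 + 68 + 70 + 70)/9 = 69.1111
Σ_{t=1}^{7}(y_t−ȳ)(y_{t+2}−ȳ) = -3.3580
γ_2 = -3.3580 / 9 = -0.373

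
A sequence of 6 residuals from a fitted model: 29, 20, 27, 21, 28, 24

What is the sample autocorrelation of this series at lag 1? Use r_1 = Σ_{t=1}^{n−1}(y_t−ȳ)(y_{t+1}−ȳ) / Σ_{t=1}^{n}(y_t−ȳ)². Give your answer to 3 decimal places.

-0.758

Mean ȳ = (29 + 20 + 27 + 21 + 28 + 24)/6 = 24.8333
Deviations from mean: 4.1667, -4.8333, 2.1667, -3.8333, 3.1667, -0.8333
Numerator Σ_{t=1}^{5}(y_t−ȳ)(y_{t+1}−ȳ) = -53.6944
Denominator Σ(y_t−ȳ)² = 70.8333
r_1 = -53.6944 / 70.8333 = -0.758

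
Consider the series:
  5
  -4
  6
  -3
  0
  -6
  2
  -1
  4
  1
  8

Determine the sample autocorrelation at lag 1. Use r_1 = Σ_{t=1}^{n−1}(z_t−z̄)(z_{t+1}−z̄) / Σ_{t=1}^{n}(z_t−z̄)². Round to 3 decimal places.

Mean z̄ = (5 − 4 + 6 − 3 + 0 − 6 + 2 − 1 + 4 + 1 + 8)/11 = 1.0909
Numerator Σ_{t=1}^{10}(z_t−z̄)(z_{t+1}−z̄) = -68.0992
Denominator Σ(z_t−z̄)² = 194.9091
r_1 = -68.0992 / 194.9091 = -0.349

-0.349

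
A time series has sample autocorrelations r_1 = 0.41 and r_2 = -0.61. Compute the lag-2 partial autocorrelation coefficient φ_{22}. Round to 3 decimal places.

φ_{22} = (r_2 − r_1²) / (1 − r_1²)
r_1² = (0.41)² = 0.1681
Numerator = -0.61 − 0.1681 = -0.7781; denominator = 1 − 0.1681 = 0.8319
φ_{22} = -0.7781 / 0.8319 = -0.935

-0.935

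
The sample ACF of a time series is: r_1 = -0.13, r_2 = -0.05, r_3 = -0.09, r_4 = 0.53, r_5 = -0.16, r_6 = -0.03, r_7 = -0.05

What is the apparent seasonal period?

The largest autocorrelation is r_4 = 0.53; the remaining lags stay at or below -0.03.
The dominant spike at lag 4 indicates a seasonal period of 4.

4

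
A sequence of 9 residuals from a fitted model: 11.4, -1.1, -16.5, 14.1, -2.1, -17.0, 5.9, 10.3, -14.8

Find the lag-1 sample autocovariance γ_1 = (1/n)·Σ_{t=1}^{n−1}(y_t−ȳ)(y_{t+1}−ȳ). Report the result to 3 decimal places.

Mean ȳ = (11.4 − 1.1 − 16.5 + 14.1 − 2.1 − 17.0 + 5.9 + 10.3 − 14.8)/9 = -1.0889
Σ_{t=1}^{8}(y_t−ȳ)(y_{t+1}−ȳ) = -421.0746
γ_1 = -421.0746 / 9 = -46.786

-46.786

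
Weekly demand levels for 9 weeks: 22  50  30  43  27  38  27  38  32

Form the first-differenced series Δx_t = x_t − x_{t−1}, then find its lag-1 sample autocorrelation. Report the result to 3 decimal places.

-0.751

First differences Δx: 28, -20, 13, -16, 11, -11, 11, -6
Mean of differences = 1.2500
Numerator Σ(Δx_t−Δx̄)(Δx_{t+1}−Δx̄) = -1498.5625
Denominator Σ(Δx_t−Δx̄)² = 1995.5000
r_1(Δx) = -1498.5625 / 1995.5000 = -0.751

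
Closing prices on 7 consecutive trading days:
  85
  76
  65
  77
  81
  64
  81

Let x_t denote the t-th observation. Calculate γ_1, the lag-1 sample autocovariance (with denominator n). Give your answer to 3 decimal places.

Mean x̄ = (85 + 76 + 65 + 77 + 81 + 64 + 81)/7 = 75.5714
Σ_{t=1}^{6}(x_t−x̄)(x_{t+1}−x̄) = -133.4694
γ_1 = -133.4694 / 7 = -19.067

-19.067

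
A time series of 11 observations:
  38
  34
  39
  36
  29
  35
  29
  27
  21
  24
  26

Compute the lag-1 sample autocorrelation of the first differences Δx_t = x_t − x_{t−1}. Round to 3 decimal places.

First differences Δx: -4, 5, -3, -7, 6, -6, -2, -6, 3, 2
Mean of differences = -1.2000
Numerator Σ(Δx_t−Δx̄)(Δx_{t+1}−Δx̄) = -93.4400
Denominator Σ(Δx_t−Δx̄)² = 209.6000
r_1(Δx) = -93.4400 / 209.6000 = -0.446

-0.446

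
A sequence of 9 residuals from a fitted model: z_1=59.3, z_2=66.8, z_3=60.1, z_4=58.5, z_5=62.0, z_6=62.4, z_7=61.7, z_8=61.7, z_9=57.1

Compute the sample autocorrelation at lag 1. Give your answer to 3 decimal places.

Mean z̄ = (59.3 + 66.8 + 60.1 + 58.5 + 62.0 + 62.4 + 61.7 + 61.7 + 57.1)/9 = 61.0667
Numerator Σ_{t=1}^{8}(z_t−z̄)(z_{t+1}−z̄) = -15.6078
Denominator Σ(z_t−z̄)² = 62.7000
r_1 = -15.6078 / 62.7000 = -0.249

-0.249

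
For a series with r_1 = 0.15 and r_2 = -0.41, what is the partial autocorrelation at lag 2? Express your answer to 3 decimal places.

φ_{22} = (r_2 − r_1²) / (1 − r_1²)
r_1² = (0.15)² = 0.0225
Numerator = -0.41 − 0.0225 = -0.4325; denominator = 1 − 0.0225 = 0.9775
φ_{22} = -0.4325 / 0.9775 = -0.442

-0.442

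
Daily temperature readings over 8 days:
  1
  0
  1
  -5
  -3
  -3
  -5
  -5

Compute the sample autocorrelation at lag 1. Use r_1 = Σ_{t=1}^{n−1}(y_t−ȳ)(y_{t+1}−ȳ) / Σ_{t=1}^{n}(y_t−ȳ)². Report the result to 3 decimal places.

0.356

Mean ȳ = (1 + 0 + 1 − 5 − 3 − 3 − 5 − 5)/8 = -2.3750
Deviations from mean: 3.3750, 2.3750, 3.3750, -2.6250, -0.6250, -0.6250, -2.6250, -2.6250
Numerator Σ_{t=1}^{7}(y_t−ȳ)(y_{t+1}−ȳ) = 17.7344
Denominator Σ(y_t−ȳ)² = 49.8750
r_1 = 17.7344 / 49.8750 = 0.356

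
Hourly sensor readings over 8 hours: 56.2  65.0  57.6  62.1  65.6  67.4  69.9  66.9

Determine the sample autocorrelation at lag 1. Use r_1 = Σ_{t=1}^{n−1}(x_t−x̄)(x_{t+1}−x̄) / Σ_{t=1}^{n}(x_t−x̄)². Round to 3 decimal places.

0.233

Mean x̄ = (56.2 + 65.0 + 57.6 + 62.1 + 65.6 + 67.4 + 69.9 + 66.9)/8 = 63.8375
Σ(x_t−x̄)(x_{t+1}−x̄) = (-8.8786) + (-7.2511) + (10.8377) + (-3.0623) + (6.2789) + (21.5977) + (18.5664) = 38.0886
Denominator Σ(x_t−x̄)² = 163.5388
r_1 = 38.0886 / 163.5388 = 0.233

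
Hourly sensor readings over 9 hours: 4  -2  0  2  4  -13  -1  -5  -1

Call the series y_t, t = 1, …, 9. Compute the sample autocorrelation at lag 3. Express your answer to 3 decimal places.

Mean ȳ = (4 − 2 + 0 + 2 + 4 − 13 − 1 − 5 − 1)/9 = -1.3333
Σ(y_t−ȳ)(y_{t+3}−ȳ) = (17.7778) + (-3.5556) + (-15.5556) + (1.1111) + (-19.5556) + (-3.8889) = -23.6667
Denominator Σ(y_t−ȳ)² = 220.0000
r_3 = -23.6667 / 220.0000 = -0.108

-0.108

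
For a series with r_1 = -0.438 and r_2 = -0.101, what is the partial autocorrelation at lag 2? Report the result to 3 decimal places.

-0.362

φ_{22} = (r_2 − r_1²) / (1 − r_1²)
r_1² = (-0.438)² = 0.191844
Numerator = -0.101 − 0.1918 = -0.2928; denominator = 1 − 0.1918 = 0.8082
φ_{22} = -0.2928 / 0.8082 = -0.362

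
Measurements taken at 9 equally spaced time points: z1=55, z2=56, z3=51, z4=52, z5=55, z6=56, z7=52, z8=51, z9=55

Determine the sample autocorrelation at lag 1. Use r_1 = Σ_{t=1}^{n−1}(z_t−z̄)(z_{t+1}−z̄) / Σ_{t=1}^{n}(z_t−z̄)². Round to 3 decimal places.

Mean z̄ = (55 + 56 + 51 + 52 + 55 + 56 + 52 + 51 + 55)/9 = 53.6667
Numerator Σ_{t=1}^{8}(z_t−z̄)(z_{t+1}−z̄) = -0.7778
Denominator Σ(z_t−z̄)² = 36.0000
r_1 = -0.7778 / 36.0000 = -0.022

-0.022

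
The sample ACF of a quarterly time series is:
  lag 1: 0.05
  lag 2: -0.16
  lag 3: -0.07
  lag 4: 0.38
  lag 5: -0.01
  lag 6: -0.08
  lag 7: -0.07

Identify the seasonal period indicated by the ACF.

The largest autocorrelation is r_4 = 0.38; the remaining lags stay at or below 0.05.
The dominant spike at lag 4 indicates a seasonal period of 4.

4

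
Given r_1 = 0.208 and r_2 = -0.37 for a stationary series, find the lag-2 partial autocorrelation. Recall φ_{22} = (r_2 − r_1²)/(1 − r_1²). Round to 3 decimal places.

φ_{22} = (r_2 − r_1²) / (1 − r_1²)
r_1² = (0.208)² = 0.043264
Numerator = -0.37 − 0.0433 = -0.4133; denominator = 1 − 0.0433 = 0.9567
φ_{22} = -0.4133 / 0.9567 = -0.432

-0.432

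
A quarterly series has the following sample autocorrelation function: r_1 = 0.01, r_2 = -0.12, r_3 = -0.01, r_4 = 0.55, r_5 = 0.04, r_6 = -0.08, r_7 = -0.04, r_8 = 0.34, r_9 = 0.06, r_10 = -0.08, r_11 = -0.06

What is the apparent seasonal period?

The largest autocorrelation is r_4 = 0.55, with a weaker echo at lag 8 (0.34); the remaining lags stay at or below 0.06.
The dominant spike at lag 4 indicates a seasonal period of 4.

4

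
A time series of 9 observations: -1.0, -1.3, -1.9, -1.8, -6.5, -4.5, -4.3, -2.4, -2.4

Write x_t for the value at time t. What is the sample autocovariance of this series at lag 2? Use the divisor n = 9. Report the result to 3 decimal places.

Mean x̄ = (-1.0 − 1.3 − 1.9 − 1.8 − 6.5 − 4.5 − 4.3 − 2.4 − 2.4)/9 = -2.9000
Σ_{t=1}^{7}(x_t−x̄)(x_{t+2}−x̄) = 1.8400
γ_2 = 1.8400 / 9 = 0.204

0.204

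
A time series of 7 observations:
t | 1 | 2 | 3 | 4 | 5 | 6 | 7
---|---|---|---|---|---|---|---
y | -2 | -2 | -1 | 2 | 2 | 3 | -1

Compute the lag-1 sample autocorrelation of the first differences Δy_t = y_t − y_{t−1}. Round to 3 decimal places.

-0.069

First differences Δy: 0, 1, 3, 0, 1, -4
Mean of differences = 0.1667
Numerator Σ(Δy_t−Δȳ)(Δy_{t+1}−Δȳ) = -1.8611
Denominator Σ(Δy_t−Δȳ)² = 26.8333
r_1(Δy) = -1.8611 / 26.8333 = -0.069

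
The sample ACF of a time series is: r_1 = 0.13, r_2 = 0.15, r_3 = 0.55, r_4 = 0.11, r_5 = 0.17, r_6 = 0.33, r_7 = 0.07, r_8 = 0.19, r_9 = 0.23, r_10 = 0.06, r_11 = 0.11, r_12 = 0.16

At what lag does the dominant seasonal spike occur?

The largest autocorrelation is r_3 = 0.55, with weaker echoes at lags 6 (0.33) and 9 (0.23); the remaining lags stay at or below 0.19.
The dominant spike at lag 3 indicates a seasonal period of 3.

3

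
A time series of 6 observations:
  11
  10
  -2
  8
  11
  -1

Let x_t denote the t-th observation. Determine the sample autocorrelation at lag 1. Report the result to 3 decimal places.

Mean x̄ = (11 + 10 − 2 + 8 + 11 − 1)/6 = 6.1667
Deviations from mean: 4.8333, 3.8333, -8.1667, 1.8333, 4.8333, -7.1667
Numerator Σ_{t=1}^{5}(x_t−x̄)(x_{t+1}−x̄) = -53.5278
Denominator Σ(x_t−x̄)² = 182.8333
r_1 = -53.5278 / 182.8333 = -0.293

-0.293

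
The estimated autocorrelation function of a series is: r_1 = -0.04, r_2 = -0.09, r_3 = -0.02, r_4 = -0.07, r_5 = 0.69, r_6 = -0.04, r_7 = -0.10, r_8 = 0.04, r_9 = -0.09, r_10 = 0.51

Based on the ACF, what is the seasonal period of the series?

The largest autocorrelation is r_5 = 0.69, with a weaker echo at lag 10 (0.51); the remaining lags stay at or below 0.04.
The dominant spike at lag 5 indicates a seasonal period of 5.

5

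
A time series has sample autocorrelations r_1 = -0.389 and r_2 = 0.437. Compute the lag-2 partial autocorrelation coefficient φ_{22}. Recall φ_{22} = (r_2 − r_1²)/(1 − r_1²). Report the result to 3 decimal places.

φ_{22} = (r_2 − r_1²) / (1 − r_1²)
r_1² = (-0.389)² = 0.151321
Numerator = 0.437 − 0.1513 = 0.2857; denominator = 1 − 0.1513 = 0.8487
φ_{22} = 0.2857 / 0.8487 = 0.337

0.337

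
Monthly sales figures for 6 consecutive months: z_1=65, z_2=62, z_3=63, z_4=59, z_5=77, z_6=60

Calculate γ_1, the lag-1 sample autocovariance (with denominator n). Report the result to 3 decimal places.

-18.963

Mean z̄ = (65 + 62 + 63 + 59 + 77 + 60)/6 = 64.3333
Σ_{t=1}^{5}(z_t−z̄)(z_{t+1}−z̄) = -113.7778
γ_1 = -113.7778 / 6 = -18.963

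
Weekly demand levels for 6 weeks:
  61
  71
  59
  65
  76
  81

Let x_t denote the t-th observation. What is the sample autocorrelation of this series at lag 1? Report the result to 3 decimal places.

Mean x̄ = (61 + 71 + 59 + 65 + 76 + 81)/6 = 68.8333
Deviations from mean: -7.8333, 2.1667, -9.8333, -3.8333, 7.1667, 12.1667
Σ(x_t−x̄)(x_{t+1}−x̄) = (-16.9722) + (-21.3056) + (37.6944) + (-27.4722) + (87.1944) = 59.1389
Denominator Σ(x_t−x̄)² = 376.8333
r_1 = 59.1389 / 376.8333 = 0.157

0.157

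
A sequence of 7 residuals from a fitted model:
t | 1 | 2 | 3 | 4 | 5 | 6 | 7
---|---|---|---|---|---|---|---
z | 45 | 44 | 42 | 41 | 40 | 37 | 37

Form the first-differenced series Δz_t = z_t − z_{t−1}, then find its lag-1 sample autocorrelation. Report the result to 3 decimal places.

-0.583

First differences Δz: -1, -2, -1, -1, -3, 0
Mean of differences = -1.3333
Numerator Σ(Δz_t−Δz̄)(Δz_{t+1}−Δz̄) = -3.1111
Denominator Σ(Δz_t−Δz̄)² = 5.3333
r_1(Δz) = -3.1111 / 5.3333 = -0.583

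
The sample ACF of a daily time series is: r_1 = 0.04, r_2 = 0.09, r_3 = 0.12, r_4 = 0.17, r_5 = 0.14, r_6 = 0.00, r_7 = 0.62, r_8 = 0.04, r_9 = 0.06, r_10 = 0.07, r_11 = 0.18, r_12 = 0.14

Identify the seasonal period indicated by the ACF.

7

The largest autocorrelation is r_7 = 0.62; the remaining lags stay at or below 0.18.
The dominant spike at lag 7 indicates a seasonal period of 7.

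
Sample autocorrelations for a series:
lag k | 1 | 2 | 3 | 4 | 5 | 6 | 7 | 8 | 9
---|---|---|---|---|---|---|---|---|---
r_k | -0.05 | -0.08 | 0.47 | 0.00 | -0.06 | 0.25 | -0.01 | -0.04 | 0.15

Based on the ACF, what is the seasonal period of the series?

3

The largest autocorrelation is r_3 = 0.47, with weaker echoes at lags 6 (0.25) and 9 (0.15); the remaining lags stay at or below 0.00.
The dominant spike at lag 3 indicates a seasonal period of 3.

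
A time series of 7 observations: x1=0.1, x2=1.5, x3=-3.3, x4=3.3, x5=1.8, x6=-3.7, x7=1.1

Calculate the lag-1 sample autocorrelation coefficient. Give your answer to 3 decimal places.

-0.486

Mean x̄ = (0.1 + 1.5 − 3.3 + 3.3 + 1.8 − 3.7 + 1.1)/7 = 0.1143
Numerator Σ_{t=1}^{6}(x_t−x̄)(x_{t+1}−x̄) = -20.4473
Denominator Σ(x_t−x̄)² = 42.0886
r_1 = -20.4473 / 42.0886 = -0.486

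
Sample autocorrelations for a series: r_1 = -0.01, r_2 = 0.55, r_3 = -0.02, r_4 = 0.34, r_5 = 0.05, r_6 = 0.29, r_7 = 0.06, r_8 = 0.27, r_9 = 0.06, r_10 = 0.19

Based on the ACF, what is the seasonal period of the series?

The largest autocorrelation is r_2 = 0.55, with weaker echoes at lags 4 (0.34), 6 (0.29), 8 (0.27) and 10 (0.19); the remaining lags stay at or below 0.06.
The dominant spike at lag 2 indicates a seasonal period of 2.

2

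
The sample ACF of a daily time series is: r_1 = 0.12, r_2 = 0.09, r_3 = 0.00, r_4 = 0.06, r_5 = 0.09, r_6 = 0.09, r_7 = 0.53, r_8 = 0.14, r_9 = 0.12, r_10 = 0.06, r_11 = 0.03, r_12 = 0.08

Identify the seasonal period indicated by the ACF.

7

The largest autocorrelation is r_7 = 0.53; the remaining lags stay at or below 0.14.
The dominant spike at lag 7 indicates a seasonal period of 7.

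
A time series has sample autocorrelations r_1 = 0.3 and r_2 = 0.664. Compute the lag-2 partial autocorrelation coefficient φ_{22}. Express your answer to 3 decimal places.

0.631

φ_{22} = (r_2 − r_1²) / (1 − r_1²)
r_1² = (0.3)² = 0.09
Numerator = 0.664 − 0.0900 = 0.5740; denominator = 1 − 0.0900 = 0.9100
φ_{22} = 0.5740 / 0.9100 = 0.631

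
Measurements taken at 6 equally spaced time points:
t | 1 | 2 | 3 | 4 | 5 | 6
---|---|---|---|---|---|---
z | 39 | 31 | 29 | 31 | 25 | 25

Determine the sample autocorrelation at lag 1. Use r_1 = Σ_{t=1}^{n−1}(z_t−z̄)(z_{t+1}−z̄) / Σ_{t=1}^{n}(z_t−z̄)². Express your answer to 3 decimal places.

Mean z̄ = (39 + 31 + 29 + 31 + 25 + 25)/6 = 30.0000
Numerator Σ_{t=1}^{5}(z_t−z̄)(z_{t+1}−z̄) = 27.0000
Denominator Σ(z_t−z̄)² = 134.0000
r_1 = 27.0000 / 134.0000 = 0.201

0.201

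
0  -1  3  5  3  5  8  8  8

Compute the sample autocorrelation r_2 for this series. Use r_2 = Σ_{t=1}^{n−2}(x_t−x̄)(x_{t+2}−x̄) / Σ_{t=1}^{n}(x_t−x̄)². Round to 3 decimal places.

0.168

Mean x̄ = (0 − 1 + 3 + 5 + 3 + 5 + 8 + 8 + 8)/9 = 4.3333
Σ(x_t−x̄)(x_{t+2}−x̄) = (5.7778) + (-3.5556) + (1.7778) + (0.4444) + (-4.8889) + (2.4444) + (13.4444) = 15.4444
Denominator Σ(x_t−x̄)² = 92.0000
r_2 = 15.4444 / 92.0000 = 0.168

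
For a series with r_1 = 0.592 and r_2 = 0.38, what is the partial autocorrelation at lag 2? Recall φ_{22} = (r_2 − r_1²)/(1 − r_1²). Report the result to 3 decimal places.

0.045

φ_{22} = (r_2 − r_1²) / (1 − r_1²)
r_1² = (0.592)² = 0.350464
Numerator = 0.38 − 0.3505 = 0.0295; denominator = 1 − 0.3505 = 0.6495
φ_{22} = 0.0295 / 0.6495 = 0.045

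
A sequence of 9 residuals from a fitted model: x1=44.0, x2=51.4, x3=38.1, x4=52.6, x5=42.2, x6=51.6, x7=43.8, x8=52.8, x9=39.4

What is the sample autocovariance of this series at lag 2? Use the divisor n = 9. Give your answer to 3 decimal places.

19.961

Mean x̄ = (44.0 + 51.4 + 38.1 + 52.6 + 42.2 + 51.6 + 43.8 + 52.8 + 39.4)/9 = 46.2111
Σ_{t=1}^{7}(x_t−x̄)(x_{t+2}−x̄) = 179.6498
γ_2 = 179.6498 / 9 = 19.961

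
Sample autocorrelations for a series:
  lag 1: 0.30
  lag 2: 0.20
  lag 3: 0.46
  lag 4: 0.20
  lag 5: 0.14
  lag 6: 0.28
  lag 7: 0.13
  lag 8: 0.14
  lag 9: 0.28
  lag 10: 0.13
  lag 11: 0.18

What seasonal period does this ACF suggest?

3

The largest autocorrelation is r_3 = 0.46; the remaining lags stay at or below 0.30. The elevated value at lag 1 (0.30), dropping to 0.20 at lag 2, reflects decaying short-term dependence rather than seasonality.
The dominant spike at lag 3 indicates a seasonal period of 3.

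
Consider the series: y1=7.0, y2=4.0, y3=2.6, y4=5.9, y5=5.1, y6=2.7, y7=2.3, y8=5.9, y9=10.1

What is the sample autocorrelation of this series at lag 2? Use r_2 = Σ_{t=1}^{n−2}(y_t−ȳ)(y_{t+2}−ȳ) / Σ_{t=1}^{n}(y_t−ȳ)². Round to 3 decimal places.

Mean ȳ = (7.0 + 4.0 + 2.6 + 5.9 + 5.1 + 2.7 + 2.3 + 5.9 + 10.1)/9 = 5.0667
Numerator Σ_{t=1}^{7}(y_t−ȳ)(y_{t+2}−ȳ) = -23.7022
Denominator Σ(y_t−ȳ)² = 50.9400
r_2 = -23.7022 / 50.9400 = -0.465

-0.465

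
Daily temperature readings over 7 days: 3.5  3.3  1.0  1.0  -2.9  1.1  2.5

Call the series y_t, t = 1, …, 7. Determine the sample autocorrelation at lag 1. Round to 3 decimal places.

0.210

Mean ȳ = (3.5 + 3.3 + 1.0 + 1.0 − 2.9 + 1.1 + 2.5)/7 = 1.3571
Numerator Σ_{t=1}^{6}(y_t−ȳ)(y_{t+1}−ȳ) = 5.9182
Denominator Σ(y_t−ȳ)² = 28.1171
r_1 = 5.9182 / 28.1171 = 0.210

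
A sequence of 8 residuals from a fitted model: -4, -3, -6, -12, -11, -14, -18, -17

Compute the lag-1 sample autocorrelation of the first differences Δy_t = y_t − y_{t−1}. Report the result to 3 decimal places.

-0.354

First differences Δy: 1, -3, -6, 1, -3, -4, 1
Mean of differences = -1.8571
Numerator Σ(Δy_t−Δȳ)(Δy_{t+1}−Δȳ) = -17.3061
Denominator Σ(Δy_t−Δȳ)² = 48.8571
r_1(Δy) = -17.3061 / 48.8571 = -0.354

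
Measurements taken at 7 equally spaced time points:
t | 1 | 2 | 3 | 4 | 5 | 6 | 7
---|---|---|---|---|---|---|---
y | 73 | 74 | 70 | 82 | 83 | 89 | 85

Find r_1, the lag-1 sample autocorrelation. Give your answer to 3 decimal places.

Mean ȳ = (73 + 74 + 70 + 82 + 83 + 89 + 85)/7 = 79.4286
Deviations from mean: -6.4286, -5.4286, -9.4286, 2.5714, 3.5714, 9.5714, 5.5714
Σ(y_t−ȳ)(y_{t+1}−ȳ) = (34.8980) + (51.1837) + (-24.2449) + (9.1837) + (34.1837) + (53.3265) = 158.5306
Denominator Σ(y_t−ȳ)² = 301.7143
r_1 = 158.5306 / 301.7143 = 0.525

0.525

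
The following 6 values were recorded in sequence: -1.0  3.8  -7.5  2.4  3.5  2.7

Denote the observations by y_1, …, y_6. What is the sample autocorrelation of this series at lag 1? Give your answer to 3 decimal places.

Mean ȳ = (-1.0 + 3.8 − 7.5 + 2.4 + 3.5 + 2.7)/6 = 0.6500
Numerator Σ_{t=1}^{5}(y_t−ȳ)(y_{t+1}−ȳ) = -34.3025
Denominator Σ(y_t−ȳ)² = 94.4550
r_1 = -34.3025 / 94.4550 = -0.363

-0.363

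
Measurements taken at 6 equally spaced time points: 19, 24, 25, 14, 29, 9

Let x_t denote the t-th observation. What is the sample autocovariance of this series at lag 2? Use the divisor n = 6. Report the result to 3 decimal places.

13.667

Mean x̄ = (19 + 24 + 25 + 14 + 29 + 9)/6 = 20.0000
Deviations: -1.0000, 4.0000, 5.0000, -6.0000, 9.0000, -11.0000
Σ_{t=1}^{4}(x_t−x̄)(x_{t+2}−x̄) = 82.0000
γ_2 = 82.0000 / 6 = 13.667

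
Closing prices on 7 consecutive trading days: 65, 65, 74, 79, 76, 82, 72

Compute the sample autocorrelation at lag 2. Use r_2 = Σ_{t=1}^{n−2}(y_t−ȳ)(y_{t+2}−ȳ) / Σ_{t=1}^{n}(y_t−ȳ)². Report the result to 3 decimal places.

Mean ȳ = (65 + 65 + 74 + 79 + 76 + 82 + 72)/7 = 73.2857
Deviations from mean: -8.2857, -8.2857, 0.7143, 5.7143, 2.7143, 8.7143, -1.2857
Σ(y_t−ȳ)(y_{t+2}−ȳ) = (-5.9184) + (-47.3469) + (1.9388) + (49.7959) + (-3.4898) = -5.0204
Denominator Σ(y_t−ȳ)² = 255.4286
r_2 = -5.0204 / 255.4286 = -0.020

-0.020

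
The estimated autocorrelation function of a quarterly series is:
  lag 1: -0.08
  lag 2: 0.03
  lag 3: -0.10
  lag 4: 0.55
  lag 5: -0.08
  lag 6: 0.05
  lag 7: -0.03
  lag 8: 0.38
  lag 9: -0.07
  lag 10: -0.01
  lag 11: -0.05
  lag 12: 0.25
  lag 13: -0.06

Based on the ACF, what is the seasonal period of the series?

The largest autocorrelation is r_4 = 0.55, with weaker echoes at lags 8 (0.38) and 12 (0.25); the remaining lags stay at or below 0.05.
The dominant spike at lag 4 indicates a seasonal period of 4.

4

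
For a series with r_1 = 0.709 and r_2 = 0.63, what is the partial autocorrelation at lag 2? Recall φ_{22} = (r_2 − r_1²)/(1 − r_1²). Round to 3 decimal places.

φ_{22} = (r_2 − r_1²) / (1 − r_1²)
r_1² = (0.709)² = 0.502681
Numerator = 0.63 − 0.5027 = 0.1273; denominator = 1 − 0.5027 = 0.4973
φ_{22} = 0.1273 / 0.4973 = 0.256

0.256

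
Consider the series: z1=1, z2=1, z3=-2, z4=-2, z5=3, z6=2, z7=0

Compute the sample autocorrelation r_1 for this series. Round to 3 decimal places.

0.090

Mean z̄ = (1 + 1 − 2 − 2 + 3 + 2 + 0)/7 = 0.4286
Deviations from mean: 0.5714, 0.5714, -2.4286, -2.4286, 2.5714, 1.5714, -0.4286
Numerator Σ_{t=1}^{6}(z_t−z̄)(z_{t+1}−z̄) = 1.9592
Denominator Σ(z_t−z̄)² = 21.7143
r_1 = 1.9592 / 21.7143 = 0.090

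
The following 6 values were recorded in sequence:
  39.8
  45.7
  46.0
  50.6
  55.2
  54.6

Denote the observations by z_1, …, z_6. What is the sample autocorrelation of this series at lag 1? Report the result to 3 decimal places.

0.457

Mean z̄ = (39.8 + 45.7 + 46.0 + 50.6 + 55.2 + 54.6)/6 = 48.6500
Deviations from mean: -8.8500, -2.9500, -2.6500, 1.9500, 6.5500, 5.9500
Numerator Σ_{t=1}^{5}(z_t−z̄)(z_{t+1}−z̄) = 80.5025
Denominator Σ(z_t−z̄)² = 176.1550
r_1 = 80.5025 / 176.1550 = 0.457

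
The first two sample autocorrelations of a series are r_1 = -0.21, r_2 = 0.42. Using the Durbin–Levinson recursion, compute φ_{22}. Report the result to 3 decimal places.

0.393

φ_{22} = (r_2 − r_1²) / (1 − r_1²)
r_1² = (-0.21)² = 0.0441
Numerator = 0.42 − 0.0441 = 0.3759; denominator = 1 − 0.0441 = 0.9559
φ_{22} = 0.3759 / 0.9559 = 0.393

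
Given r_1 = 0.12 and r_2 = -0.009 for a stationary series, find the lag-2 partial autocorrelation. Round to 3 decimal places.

φ_{22} = (r_2 − r_1²) / (1 − r_1²)
r_1² = (0.12)² = 0.0144
Numerator = -0.009 − 0.0144 = -0.0234; denominator = 1 − 0.0144 = 0.9856
φ_{22} = -0.0234 / 0.9856 = -0.024

-0.024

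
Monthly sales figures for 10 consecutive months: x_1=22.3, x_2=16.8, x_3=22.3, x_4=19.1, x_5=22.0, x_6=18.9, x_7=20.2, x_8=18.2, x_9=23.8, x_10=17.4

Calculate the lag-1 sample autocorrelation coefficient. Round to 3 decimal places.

-0.746

Mean x̄ = (22.3 + 16.8 + 22.3 + 19.1 + 22.0 + 18.9 + 20.2 + 18.2 + 23.8 + 17.4)/10 = 20.1000
Numerator Σ_{t=1}^{9}(x_t−x̄)(x_{t+1}−x̄) = -38.2300
Denominator Σ(x_t−x̄)² = 51.2200
r_1 = -38.2300 / 51.2200 = -0.746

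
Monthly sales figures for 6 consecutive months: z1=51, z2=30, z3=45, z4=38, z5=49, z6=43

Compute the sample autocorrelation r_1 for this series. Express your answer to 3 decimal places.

-0.583

Mean z̄ = (51 + 30 + 45 + 38 + 49 + 43)/6 = 42.6667
Deviations from mean: 8.3333, -12.6667, 2.3333, -4.6667, 6.3333, 0.3333
Numerator Σ_{t=1}^{5}(z_t−z̄)(z_{t+1}−z̄) = -173.4444
Denominator Σ(z_t−z̄)² = 297.3333
r_1 = -173.4444 / 297.3333 = -0.583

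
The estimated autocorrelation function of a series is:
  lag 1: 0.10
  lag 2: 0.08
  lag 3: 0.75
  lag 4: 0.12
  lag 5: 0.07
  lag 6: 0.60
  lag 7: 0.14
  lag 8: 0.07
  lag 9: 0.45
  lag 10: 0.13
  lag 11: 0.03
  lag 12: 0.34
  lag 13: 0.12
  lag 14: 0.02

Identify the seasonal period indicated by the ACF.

The largest autocorrelation is r_3 = 0.75, with weaker echoes at lags 6 (0.60), 9 (0.45) and 12 (0.34); the remaining lags stay at or below 0.14.
The dominant spike at lag 3 indicates a seasonal period of 3.

3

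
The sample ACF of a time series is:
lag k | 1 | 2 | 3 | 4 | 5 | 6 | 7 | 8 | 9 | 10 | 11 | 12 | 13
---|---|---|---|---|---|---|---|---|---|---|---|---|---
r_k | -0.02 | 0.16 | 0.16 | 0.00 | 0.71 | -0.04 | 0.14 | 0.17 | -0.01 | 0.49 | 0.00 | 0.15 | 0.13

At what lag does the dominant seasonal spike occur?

The largest autocorrelation is r_5 = 0.71, with a weaker echo at lag 10 (0.49); the remaining lags stay at or below 0.17.
The dominant spike at lag 5 indicates a seasonal period of 5.

5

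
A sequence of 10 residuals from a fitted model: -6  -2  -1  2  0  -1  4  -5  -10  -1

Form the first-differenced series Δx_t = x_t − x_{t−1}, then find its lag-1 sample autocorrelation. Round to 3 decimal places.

-0.178

First differences Δx: 4, 1, 3, -2, -1, 5, -9, -5, 9
Mean of differences = 0.5556
Numerator Σ(Δx_t−Δx̄)(Δx_{t+1}−Δx̄) = -42.8642
Denominator Σ(Δx_t−Δx̄)² = 240.2222
r_1(Δx) = -42.8642 / 240.2222 = -0.178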